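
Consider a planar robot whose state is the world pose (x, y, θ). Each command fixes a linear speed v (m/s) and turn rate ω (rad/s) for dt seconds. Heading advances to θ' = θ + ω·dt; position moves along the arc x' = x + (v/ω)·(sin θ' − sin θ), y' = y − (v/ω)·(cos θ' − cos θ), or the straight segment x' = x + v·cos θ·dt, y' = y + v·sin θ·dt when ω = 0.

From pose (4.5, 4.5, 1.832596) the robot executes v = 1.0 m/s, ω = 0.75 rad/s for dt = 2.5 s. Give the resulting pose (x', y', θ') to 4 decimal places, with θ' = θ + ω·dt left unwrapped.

(2.4971, 5.2803, 3.7076)

θ' = 1.8326 + 0.75·2.5 = 3.7076
R = v/ω = 1.0/0.75 = 1.3333
x' = 4.5 + 1.3333·(sin 3.7076 − sin 1.8326) = 2.4971
y' = 4.5 − 1.3333·(cos 3.7076 − cos 1.8326) = 5.2803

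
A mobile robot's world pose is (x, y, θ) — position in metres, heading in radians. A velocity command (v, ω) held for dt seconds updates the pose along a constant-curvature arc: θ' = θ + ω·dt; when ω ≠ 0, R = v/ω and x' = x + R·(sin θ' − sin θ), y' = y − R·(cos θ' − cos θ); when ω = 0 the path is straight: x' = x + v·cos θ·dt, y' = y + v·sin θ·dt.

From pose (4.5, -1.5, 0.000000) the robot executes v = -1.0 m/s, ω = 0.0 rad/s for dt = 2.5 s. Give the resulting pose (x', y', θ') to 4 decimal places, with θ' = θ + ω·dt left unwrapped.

θ' = 0.0000 + 0.0·2.5 = 0.0000
ω = 0 → straight: x' = 4.5 + -1.0·cos(0.0000)·2.5 = 2.0000
y' = -1.5 + -1.0·sin(0.0000)·2.5 = -1.5000

(2.0000, -1.5000, 0.0000)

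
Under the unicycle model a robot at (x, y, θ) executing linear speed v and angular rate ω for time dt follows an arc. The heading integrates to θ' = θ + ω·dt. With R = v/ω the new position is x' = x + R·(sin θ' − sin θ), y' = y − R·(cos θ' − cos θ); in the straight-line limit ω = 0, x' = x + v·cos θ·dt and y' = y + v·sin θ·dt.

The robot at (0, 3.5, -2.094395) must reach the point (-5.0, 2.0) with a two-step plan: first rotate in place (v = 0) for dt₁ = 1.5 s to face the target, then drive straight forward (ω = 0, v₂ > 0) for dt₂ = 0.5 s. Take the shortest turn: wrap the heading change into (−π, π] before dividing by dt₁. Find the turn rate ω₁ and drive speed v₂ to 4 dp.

ω₁ = -0.5038, v₂ = 10.4403

heading to target = atan2(2−3.5, -5−0) = -2.8501
Δθ = wrap(-2.8501 − -2.0944) = -0.7557; ω₁ = Δθ/dt₁ = -0.5038
distance = √((-5−0)² + (2−3.5)²) = 5.2202; v₂ = distance/dt₂ = 10.4403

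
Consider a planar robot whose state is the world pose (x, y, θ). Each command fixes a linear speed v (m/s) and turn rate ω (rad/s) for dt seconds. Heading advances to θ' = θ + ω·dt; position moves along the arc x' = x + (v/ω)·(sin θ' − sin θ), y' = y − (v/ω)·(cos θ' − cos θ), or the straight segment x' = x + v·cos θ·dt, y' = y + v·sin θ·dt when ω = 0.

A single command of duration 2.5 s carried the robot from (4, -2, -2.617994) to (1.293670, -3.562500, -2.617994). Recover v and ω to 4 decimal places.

Δθ = -2.617994 − -2.617994 = 0.000000
ω = Δθ/dt = 0.000000/2.5 = 0.0000
ω = 0 → v = (Δx·cos θ + Δy·sin θ)/dt = 1.2500

v = 1.2500, ω = 0.0000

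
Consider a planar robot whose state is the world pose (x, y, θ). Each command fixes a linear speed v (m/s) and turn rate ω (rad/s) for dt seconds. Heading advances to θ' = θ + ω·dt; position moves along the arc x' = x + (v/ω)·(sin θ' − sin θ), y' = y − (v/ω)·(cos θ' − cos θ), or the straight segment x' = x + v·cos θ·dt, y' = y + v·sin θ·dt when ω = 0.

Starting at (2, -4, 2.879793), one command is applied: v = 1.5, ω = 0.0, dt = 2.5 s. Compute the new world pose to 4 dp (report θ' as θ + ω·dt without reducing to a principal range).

(-1.6222, -3.0294, 2.8798)

θ' = 2.8798 + 0.0·2.5 = 2.8798
ω = 0 → straight: x' = 2 + 1.5·cos(2.8798)·2.5 = -1.6222
y' = -4 + 1.5·sin(2.8798)·2.5 = -3.0294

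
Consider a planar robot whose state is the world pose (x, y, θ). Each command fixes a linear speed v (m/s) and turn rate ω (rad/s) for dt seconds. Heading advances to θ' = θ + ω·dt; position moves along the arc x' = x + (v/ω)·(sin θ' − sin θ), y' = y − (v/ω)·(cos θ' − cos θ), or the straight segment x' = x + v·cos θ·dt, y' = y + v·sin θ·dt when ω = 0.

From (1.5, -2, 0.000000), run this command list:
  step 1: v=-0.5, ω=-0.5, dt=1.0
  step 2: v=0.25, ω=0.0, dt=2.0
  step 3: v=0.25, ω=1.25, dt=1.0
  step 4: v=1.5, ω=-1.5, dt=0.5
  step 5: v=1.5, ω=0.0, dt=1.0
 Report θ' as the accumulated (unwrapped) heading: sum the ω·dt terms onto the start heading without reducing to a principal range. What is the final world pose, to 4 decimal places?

(3.8732, -1.8198, 0.0000)

step 1: θ'=-0.5000 (R=1.0000) → pose (1.0206, -1.8776, -0.5000)
step 2: θ'=-0.5000 (straight) → pose (1.4594, -2.1173, -0.5000)
step 3: θ'=0.7500 (R=0.2000) → pose (1.6916, -2.0881, 0.7500)
step 4: θ'=0.0000 (R=-1.0000) → pose (2.3732, -1.8198, 0.0000)
step 5: θ'=0.0000 (straight) → pose (3.8732, -1.8198, 0.0000)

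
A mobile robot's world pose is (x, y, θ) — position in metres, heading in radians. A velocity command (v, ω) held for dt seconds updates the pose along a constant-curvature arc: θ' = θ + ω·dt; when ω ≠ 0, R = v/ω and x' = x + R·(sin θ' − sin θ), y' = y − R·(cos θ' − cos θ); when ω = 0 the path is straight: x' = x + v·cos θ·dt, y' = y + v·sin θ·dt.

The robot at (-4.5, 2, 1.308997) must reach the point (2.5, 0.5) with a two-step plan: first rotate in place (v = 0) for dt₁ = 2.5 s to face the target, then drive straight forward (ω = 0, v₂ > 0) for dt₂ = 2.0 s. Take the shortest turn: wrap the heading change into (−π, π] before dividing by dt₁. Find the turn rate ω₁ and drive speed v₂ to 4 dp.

heading to target = atan2(0.5−2, 2.5−-4.5) = -0.2111
Δθ = wrap(-0.2111 − 1.3090) = -1.5201; ω₁ = Δθ/dt₁ = -0.6080
distance = √((2.5−-4.5)² + (0.5−2)²) = 7.1589; v₂ = distance/dt₂ = 3.5795

ω₁ = -0.6080, v₂ = 3.5795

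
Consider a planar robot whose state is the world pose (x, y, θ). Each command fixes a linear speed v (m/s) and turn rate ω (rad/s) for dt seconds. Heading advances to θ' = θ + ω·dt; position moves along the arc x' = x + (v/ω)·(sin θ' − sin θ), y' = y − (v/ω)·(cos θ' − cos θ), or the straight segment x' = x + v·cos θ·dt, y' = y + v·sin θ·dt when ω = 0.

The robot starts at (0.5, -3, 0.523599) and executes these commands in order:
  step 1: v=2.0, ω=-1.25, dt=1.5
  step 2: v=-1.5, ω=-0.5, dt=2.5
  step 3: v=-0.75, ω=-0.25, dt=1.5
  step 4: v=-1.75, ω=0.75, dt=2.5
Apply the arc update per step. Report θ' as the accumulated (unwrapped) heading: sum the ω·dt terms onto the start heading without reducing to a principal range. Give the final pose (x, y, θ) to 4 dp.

step 1: θ'=-1.3514 (R=-1.6000) → pose (2.8616, -4.0374, -1.3514)
step 2: θ'=-2.6014 (R=3.0000) → pose (4.2468, -0.8117, -2.6014)
step 3: θ'=-2.9764 (R=3.0000) → pose (5.2964, -0.4253, -2.9764)
step 4: θ'=-1.1014 (R=-2.3333) → pose (6.9937, 2.9317, -1.1014)

(6.9937, 2.9317, -1.1014)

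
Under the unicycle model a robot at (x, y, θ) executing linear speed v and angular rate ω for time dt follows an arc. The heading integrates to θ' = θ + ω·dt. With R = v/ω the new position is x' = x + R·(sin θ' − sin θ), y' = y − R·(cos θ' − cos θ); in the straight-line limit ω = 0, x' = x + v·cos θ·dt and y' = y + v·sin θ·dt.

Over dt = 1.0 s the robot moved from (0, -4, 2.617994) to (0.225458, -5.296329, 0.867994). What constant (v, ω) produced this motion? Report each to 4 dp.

Δθ = 0.867994 − 2.617994 = -1.750000
ω = Δθ/dt = -1.750000/1.0 = -1.7500
R = −Δy/(cos θ' − cos θ) = 0.8571
v = R·ω = 0.8571·-1.7500 = -1.5000

v = -1.5000, ω = -1.7500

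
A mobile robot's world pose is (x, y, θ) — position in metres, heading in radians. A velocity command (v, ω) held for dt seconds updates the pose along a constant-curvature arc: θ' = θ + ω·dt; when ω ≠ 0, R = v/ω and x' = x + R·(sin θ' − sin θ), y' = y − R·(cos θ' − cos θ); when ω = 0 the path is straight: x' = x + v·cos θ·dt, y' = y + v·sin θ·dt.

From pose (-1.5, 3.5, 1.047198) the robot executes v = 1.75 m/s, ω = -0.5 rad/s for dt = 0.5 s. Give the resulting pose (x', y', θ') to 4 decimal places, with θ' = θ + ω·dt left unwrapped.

θ' = 1.0472 + -0.5·0.5 = 0.7972
R = v/ω = 1.75/-0.5 = -3.5000
x' = -1.5 + -3.5000·(sin 0.7972 − sin 1.0472) = -0.9728
y' = 3.5 − -3.5000·(cos 0.7972 − cos 1.0472) = 4.1955

(-0.9728, 4.1955, 0.7972)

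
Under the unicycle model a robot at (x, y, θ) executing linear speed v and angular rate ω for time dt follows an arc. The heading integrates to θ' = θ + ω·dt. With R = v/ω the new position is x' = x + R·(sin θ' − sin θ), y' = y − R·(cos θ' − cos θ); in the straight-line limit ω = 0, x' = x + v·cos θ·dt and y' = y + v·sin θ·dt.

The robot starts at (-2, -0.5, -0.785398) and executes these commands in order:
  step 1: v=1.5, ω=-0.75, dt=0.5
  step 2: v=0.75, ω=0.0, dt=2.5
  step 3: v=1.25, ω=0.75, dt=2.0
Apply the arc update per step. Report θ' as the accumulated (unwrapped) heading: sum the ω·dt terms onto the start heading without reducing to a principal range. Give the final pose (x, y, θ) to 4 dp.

step 1: θ'=-1.1604 (R=-2.0000) → pose (-1.5803, -1.1163, -1.1604)
step 2: θ'=-1.1604 (straight) → pose (-0.8322, -2.8356, -1.1604)
step 3: θ'=0.3396 (R=1.6667) → pose (1.2512, -3.7421, 0.3396)

(1.2512, -3.7421, 0.3396)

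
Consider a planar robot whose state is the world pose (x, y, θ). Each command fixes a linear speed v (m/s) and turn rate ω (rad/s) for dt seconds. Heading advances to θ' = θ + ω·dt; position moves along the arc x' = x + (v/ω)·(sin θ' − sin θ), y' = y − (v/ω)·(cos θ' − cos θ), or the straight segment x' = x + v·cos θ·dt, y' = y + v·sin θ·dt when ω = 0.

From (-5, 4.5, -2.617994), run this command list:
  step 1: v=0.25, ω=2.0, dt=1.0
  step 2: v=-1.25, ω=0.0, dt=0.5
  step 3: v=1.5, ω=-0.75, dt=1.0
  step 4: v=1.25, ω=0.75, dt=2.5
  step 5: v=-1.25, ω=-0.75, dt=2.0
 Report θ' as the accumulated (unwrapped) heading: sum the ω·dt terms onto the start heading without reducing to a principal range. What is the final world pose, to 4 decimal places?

step 1: θ'=-0.6180 (R=0.1250) → pose (-5.0099, 4.2899, -0.6180)
step 2: θ'=-0.6180 (straight) → pose (-5.5193, 4.6520, -0.6180)
step 3: θ'=-1.3680 (R=-2.0000) → pose (-4.7191, 3.4247, -1.3680)
step 4: θ'=0.5070 (R=1.6667) → pose (-2.2773, 2.3034, 0.5070)
step 5: θ'=-0.9930 (R=1.6667) → pose (-4.4827, 2.8501, -0.9930)

(-4.4827, 2.8501, -0.9930)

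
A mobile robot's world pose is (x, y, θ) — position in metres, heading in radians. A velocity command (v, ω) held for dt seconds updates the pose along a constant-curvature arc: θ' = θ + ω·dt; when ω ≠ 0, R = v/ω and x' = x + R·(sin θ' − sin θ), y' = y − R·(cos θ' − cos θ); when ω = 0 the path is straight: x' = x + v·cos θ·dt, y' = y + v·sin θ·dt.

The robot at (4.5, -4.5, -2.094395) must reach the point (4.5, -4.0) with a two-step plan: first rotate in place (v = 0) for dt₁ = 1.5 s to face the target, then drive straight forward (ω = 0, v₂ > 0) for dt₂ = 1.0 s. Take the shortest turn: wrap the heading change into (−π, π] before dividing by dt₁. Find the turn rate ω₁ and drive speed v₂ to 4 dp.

ω₁ = -1.7453, v₂ = 0.5000

heading to target = atan2(-4−-4.5, 4.5−4.5) = 1.5708
Δθ = wrap(1.5708 − -2.0944) = -2.6180; ω₁ = Δθ/dt₁ = -1.7453
distance = √((4.5−4.5)² + (-4−-4.5)²) = 0.5000; v₂ = distance/dt₂ = 0.5000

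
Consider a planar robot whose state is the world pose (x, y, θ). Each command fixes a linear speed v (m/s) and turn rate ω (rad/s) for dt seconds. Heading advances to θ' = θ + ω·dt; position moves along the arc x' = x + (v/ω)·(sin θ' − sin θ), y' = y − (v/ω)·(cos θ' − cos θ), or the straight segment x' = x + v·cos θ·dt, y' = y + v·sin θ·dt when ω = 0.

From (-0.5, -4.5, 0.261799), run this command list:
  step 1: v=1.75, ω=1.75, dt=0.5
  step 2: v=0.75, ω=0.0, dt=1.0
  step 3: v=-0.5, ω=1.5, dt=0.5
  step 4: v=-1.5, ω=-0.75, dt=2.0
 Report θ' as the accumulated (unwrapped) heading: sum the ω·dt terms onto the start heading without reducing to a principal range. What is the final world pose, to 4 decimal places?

(-0.6971, -5.9916, 0.3868)

step 1: θ'=1.1368 (R=1.0000) → pose (0.1485, -3.9546, 1.1368)
step 2: θ'=1.1368 (straight) → pose (0.4638, -3.2741, 1.1368)
step 3: θ'=1.8868 (R=-0.3333) → pose (0.4495, -3.5179, 1.8868)
step 4: θ'=0.3868 (R=2.0000) → pose (-0.6971, -5.9916, 0.3868)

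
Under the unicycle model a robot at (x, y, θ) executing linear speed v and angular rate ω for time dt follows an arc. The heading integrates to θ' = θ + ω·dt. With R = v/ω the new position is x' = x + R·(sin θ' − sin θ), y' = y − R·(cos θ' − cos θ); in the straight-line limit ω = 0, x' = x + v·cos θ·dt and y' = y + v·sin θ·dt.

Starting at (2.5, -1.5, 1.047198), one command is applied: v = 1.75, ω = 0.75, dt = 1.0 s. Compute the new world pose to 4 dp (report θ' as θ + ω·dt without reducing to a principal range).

(2.7531, 0.1904, 1.7972)

θ' = 1.0472 + 0.75·1.0 = 1.7972
R = v/ω = 1.75/0.75 = 2.3333
x' = 2.5 + 2.3333·(sin 1.7972 − sin 1.0472) = 2.7531
y' = -1.5 − 2.3333·(cos 1.7972 − cos 1.0472) = 0.1904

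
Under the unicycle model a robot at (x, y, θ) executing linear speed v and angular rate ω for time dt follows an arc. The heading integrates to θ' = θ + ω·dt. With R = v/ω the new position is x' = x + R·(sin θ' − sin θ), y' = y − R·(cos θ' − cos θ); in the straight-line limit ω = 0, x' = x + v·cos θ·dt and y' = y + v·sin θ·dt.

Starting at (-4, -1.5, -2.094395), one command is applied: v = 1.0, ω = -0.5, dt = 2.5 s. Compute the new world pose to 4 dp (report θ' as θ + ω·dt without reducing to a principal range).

θ' = -2.0944 + -0.5·2.5 = -3.3444
R = v/ω = 1.0/-0.5 = -2.0000
x' = -4 + -2.0000·(sin -3.3444 − sin -2.0944) = -6.1349
y' = -1.5 − -2.0000·(cos -3.3444 − cos -2.0944) = -2.4590

(-6.1349, -2.4590, -3.3444)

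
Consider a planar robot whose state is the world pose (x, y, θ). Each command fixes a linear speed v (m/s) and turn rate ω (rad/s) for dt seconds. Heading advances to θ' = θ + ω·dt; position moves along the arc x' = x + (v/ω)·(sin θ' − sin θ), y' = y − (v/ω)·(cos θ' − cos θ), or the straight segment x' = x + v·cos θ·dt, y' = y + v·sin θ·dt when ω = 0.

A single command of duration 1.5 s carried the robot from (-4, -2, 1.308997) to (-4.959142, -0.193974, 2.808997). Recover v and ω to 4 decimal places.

v = 1.5000, ω = 1.0000

Δθ = 2.808997 − 1.308997 = 1.500000
ω = Δθ/dt = 1.500000/1.5 = 1.0000
R = −Δy/(cos θ' − cos θ) = 1.5000
v = R·ω = 1.5000·1.0000 = 1.5000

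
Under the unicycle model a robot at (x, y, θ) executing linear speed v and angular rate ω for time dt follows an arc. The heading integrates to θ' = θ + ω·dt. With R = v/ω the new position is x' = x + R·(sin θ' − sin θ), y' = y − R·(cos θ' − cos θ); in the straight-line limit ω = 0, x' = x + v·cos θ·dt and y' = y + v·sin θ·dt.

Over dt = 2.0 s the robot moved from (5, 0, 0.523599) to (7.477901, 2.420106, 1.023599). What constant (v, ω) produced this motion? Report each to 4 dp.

Δθ = 1.023599 − 0.523599 = 0.500000
ω = Δθ/dt = 0.500000/2.0 = 0.2500
R = Δx/(sin θ' − sin θ) = 7.0000
v = R·ω = 7.0000·0.2500 = 1.7500

v = 1.7500, ω = 0.2500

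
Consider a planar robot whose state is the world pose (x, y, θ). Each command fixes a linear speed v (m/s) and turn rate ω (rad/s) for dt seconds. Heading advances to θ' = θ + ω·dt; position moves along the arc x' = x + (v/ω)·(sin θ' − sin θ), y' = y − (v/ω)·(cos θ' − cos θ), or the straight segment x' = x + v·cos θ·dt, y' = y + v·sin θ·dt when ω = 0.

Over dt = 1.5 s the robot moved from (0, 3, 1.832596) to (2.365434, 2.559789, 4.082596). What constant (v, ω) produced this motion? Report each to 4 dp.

v = -2.0000, ω = 1.5000

Δθ = 4.082596 − 1.832596 = 2.250000
ω = Δθ/dt = 2.250000/1.5 = 1.5000
R = Δx/(sin θ' − sin θ) = -1.3333
v = R·ω = -1.3333·1.5000 = -2.0000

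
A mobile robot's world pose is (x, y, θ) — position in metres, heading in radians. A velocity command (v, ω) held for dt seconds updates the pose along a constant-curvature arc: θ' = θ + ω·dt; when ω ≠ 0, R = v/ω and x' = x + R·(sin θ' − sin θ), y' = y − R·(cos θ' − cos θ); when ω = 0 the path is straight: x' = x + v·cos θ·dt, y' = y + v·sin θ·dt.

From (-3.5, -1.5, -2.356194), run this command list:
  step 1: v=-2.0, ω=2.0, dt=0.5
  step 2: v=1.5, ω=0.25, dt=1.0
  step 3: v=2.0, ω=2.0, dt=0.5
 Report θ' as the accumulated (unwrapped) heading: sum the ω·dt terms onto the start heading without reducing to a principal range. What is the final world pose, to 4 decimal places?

(-1.9437, -2.5369, -0.1062)

step 1: θ'=-1.3562 (R=-1.0000) → pose (-3.2300, -0.5799, -1.3562)
step 2: θ'=-1.1062 (R=6.0000) → pose (-2.7317, -1.9906, -1.1062)
step 3: θ'=-0.1062 (R=1.0000) → pose (-1.9437, -2.5369, -0.1062)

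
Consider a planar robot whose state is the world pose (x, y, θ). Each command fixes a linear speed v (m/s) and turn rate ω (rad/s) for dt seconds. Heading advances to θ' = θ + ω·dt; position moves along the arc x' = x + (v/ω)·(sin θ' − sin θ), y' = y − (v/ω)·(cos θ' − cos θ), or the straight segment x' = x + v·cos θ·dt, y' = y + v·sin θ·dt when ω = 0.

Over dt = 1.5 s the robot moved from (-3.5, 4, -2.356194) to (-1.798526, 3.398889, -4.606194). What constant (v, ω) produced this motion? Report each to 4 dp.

Δθ = -4.606194 − -2.356194 = -2.250000
ω = Δθ/dt = -2.250000/1.5 = -1.5000
R = Δx/(sin θ' − sin θ) = 1.0000
v = R·ω = 1.0000·-1.5000 = -1.5000

v = -1.5000, ω = -1.5000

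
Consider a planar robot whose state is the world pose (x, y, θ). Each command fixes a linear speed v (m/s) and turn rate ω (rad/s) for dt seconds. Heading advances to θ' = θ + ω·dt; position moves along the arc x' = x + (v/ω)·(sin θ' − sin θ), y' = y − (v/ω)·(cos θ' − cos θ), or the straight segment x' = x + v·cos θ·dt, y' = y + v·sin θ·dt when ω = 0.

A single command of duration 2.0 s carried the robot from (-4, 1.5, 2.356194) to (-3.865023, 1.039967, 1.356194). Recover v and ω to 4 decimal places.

v = -0.2500, ω = -0.5000

Δθ = 1.356194 − 2.356194 = -1.000000
ω = Δθ/dt = -1.000000/2.0 = -0.5000
R = −Δy/(cos θ' − cos θ) = 0.5000
v = R·ω = 0.5000·-0.5000 = -0.2500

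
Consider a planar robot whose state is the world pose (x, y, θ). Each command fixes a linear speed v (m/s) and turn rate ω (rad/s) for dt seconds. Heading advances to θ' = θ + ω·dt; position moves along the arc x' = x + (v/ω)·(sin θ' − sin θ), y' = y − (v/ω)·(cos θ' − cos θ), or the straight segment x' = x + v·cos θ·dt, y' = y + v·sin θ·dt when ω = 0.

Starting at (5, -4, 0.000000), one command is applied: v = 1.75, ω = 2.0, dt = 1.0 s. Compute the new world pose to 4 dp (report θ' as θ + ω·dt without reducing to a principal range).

(5.7956, -2.7609, 2.0000)

θ' = 0.0000 + 2.0·1.0 = 2.0000
R = v/ω = 1.75/2.0 = 0.8750
x' = 5 + 0.8750·(sin 2.0000 − sin 0.0000) = 5.7956
y' = -4 − 0.8750·(cos 2.0000 − cos 0.0000) = -2.7609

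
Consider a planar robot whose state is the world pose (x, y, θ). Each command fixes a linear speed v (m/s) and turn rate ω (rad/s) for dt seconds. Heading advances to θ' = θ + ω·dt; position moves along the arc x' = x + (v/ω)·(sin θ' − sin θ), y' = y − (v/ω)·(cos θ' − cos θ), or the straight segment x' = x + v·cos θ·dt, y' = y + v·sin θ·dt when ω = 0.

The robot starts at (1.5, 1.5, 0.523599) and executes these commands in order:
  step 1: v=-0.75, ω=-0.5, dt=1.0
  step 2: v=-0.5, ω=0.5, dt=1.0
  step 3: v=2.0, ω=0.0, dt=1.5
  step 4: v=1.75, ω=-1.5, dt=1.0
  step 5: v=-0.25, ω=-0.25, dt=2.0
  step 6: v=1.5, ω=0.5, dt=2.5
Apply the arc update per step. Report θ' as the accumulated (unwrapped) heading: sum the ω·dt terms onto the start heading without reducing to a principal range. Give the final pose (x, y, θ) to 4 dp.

step 1: θ'=0.0236 (R=1.5000) → pose (0.7854, 1.2995, 0.0236)
step 2: θ'=0.5236 (R=-1.0000) → pose (0.3090, 1.1658, 0.5236)
step 3: θ'=0.5236 (straight) → pose (2.9071, 2.6658, 0.5236)
step 4: θ'=-0.9764 (R=-1.1667) → pose (4.4570, 2.3087, -0.9764)
step 5: θ'=-1.4764 (R=1.0000) → pose (4.2899, 2.7745, -1.4764)
step 6: θ'=-0.2264 (R=3.0000) → pose (6.6031, 0.1338, -0.2264)

(6.6031, 0.1338, -0.2264)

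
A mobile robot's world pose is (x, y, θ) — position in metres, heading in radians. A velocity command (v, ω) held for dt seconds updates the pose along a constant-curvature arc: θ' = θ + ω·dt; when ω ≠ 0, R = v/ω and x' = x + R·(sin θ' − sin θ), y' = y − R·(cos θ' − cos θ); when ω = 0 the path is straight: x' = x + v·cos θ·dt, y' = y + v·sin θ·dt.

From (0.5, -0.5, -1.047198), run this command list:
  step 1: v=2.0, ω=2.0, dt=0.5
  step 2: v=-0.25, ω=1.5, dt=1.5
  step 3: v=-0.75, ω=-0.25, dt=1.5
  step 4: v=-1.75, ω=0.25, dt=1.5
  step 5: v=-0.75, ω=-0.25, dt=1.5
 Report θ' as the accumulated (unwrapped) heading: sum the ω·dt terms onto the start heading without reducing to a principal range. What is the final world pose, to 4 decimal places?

step 1: θ'=-0.0472 (R=1.0000) → pose (1.3188, -0.9989, -0.0472)
step 2: θ'=2.2028 (R=-0.1667) → pose (1.1765, -1.2638, 2.2028)
step 3: θ'=1.8278 (R=3.0000) → pose (1.6574, -2.2736, 1.8278)
step 4: θ'=2.2028 (R=-7.0000) → pose (2.7796, -4.6296, 2.2028)
step 5: θ'=1.8278 (R=3.0000) → pose (3.2606, -5.6393, 1.8278)

(3.2606, -5.6393, 1.8278)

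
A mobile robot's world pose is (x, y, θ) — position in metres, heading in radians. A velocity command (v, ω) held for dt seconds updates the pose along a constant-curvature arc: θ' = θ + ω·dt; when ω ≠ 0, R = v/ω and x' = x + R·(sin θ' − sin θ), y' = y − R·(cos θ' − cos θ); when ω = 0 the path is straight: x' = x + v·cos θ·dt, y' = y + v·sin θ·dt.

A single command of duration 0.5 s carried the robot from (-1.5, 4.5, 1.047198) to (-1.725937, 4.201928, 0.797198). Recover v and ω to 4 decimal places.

Δθ = 0.797198 − 1.047198 = -0.250000
ω = Δθ/dt = -0.250000/0.5 = -0.5000
R = −Δy/(cos θ' − cos θ) = 1.5000
v = R·ω = 1.5000·-0.5000 = -0.7500

v = -0.7500, ω = -0.5000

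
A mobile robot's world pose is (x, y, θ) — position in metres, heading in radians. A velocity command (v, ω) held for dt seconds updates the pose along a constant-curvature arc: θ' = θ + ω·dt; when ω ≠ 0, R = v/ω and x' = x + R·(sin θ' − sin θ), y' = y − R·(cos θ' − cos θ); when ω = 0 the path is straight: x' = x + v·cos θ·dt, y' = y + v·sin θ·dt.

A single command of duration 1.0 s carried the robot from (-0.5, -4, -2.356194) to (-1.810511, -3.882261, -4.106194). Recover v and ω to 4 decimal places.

Δθ = -4.106194 − -2.356194 = -1.750000
ω = Δθ/dt = -1.750000/1.0 = -1.7500
R = Δx/(sin θ' − sin θ) = -0.8571
v = R·ω = -0.8571·-1.7500 = 1.5000

v = 1.5000, ω = -1.7500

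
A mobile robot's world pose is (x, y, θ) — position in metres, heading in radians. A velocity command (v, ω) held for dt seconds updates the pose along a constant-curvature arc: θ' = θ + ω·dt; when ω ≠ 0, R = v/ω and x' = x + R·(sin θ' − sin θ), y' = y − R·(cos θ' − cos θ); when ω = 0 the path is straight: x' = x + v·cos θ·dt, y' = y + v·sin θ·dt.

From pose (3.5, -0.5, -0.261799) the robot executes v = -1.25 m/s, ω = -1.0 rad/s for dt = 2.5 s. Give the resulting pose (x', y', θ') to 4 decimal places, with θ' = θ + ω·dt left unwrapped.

(3.3601, 1.8683, -2.7618)

θ' = -0.2618 + -1.0·2.5 = -2.7618
R = v/ω = -1.25/-1.0 = 1.2500
x' = 3.5 + 1.2500·(sin -2.7618 − sin -0.2618) = 3.3601
y' = -0.5 − 1.2500·(cos -2.7618 − cos -0.2618) = 1.8683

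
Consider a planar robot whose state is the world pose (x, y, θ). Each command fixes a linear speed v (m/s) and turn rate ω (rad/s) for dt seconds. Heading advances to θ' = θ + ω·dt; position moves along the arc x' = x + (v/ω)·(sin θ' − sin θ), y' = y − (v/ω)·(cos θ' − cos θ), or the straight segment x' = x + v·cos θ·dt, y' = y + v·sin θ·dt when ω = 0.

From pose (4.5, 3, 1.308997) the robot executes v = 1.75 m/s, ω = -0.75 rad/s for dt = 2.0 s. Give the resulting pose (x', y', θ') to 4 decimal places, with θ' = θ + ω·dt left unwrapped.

θ' = 1.3090 + -0.75·2.0 = -0.1910
R = v/ω = 1.75/-0.75 = -2.3333
x' = 4.5 + -2.3333·(sin -0.1910 − sin 1.3090) = 7.1968
y' = 3 − -2.3333·(cos -0.1910 − cos 1.3090) = 4.6870

(7.1968, 4.6870, -0.1910)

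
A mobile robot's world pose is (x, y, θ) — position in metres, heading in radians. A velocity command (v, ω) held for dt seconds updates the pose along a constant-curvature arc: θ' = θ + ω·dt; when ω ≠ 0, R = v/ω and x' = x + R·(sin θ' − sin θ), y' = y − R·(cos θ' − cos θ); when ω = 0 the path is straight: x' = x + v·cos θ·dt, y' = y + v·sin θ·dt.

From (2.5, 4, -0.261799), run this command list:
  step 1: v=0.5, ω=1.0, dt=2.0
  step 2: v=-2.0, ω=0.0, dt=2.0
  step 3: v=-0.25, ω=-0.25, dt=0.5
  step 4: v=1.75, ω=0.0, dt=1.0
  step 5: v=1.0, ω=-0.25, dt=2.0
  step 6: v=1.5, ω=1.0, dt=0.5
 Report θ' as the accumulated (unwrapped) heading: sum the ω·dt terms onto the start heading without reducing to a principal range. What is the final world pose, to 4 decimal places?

step 1: θ'=1.7382 (R=0.5000) → pose (3.1224, 4.5663, 1.7382)
step 2: θ'=1.7382 (straight) → pose (3.7889, 0.6222, 1.7382)
step 3: θ'=1.6132 (R=1.0000) → pose (3.8020, 0.4980, 1.6132)
step 4: θ'=1.6132 (straight) → pose (3.7278, 2.2464, 1.6132)
step 5: θ'=1.1132 (R=-4.0000) → pose (4.1357, 4.1831, 1.1132)
step 6: θ'=1.6132 (R=1.5000) → pose (4.2887, 4.9094, 1.6132)

(4.2887, 4.9094, 1.6132)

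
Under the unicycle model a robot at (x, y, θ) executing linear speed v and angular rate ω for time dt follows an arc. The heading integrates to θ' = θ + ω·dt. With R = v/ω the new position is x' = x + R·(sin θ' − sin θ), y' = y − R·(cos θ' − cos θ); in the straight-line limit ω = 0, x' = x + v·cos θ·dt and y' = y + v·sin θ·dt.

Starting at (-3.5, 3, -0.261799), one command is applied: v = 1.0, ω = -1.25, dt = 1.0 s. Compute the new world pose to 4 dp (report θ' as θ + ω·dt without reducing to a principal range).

(-2.9084, 2.2744, -1.5118)

θ' = -0.2618 + -1.25·1.0 = -1.5118
R = v/ω = 1.0/-1.25 = -0.8000
x' = -3.5 + -0.8000·(sin -1.5118 − sin -0.2618) = -2.9084
y' = 3 − -0.8000·(cos -1.5118 − cos -0.2618) = 2.2744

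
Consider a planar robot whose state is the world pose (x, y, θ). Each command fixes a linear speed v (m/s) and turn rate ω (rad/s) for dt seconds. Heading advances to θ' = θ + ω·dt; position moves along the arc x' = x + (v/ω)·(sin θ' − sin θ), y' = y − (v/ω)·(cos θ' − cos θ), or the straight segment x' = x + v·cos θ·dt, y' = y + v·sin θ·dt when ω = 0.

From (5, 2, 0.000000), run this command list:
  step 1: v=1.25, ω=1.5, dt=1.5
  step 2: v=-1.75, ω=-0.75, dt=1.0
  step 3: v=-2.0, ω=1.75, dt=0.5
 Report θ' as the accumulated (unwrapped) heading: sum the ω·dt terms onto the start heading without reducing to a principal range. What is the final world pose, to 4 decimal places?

step 1: θ'=2.2500 (R=0.8333) → pose (5.6484, 3.3568, 2.2500)
step 2: θ'=1.5000 (R=2.3333) → pose (6.1604, 1.7260, 1.5000)
step 3: θ'=2.3750 (R=-1.1429) → pose (6.5076, 0.8220, 2.3750)

(6.5076, 0.8220, 2.3750)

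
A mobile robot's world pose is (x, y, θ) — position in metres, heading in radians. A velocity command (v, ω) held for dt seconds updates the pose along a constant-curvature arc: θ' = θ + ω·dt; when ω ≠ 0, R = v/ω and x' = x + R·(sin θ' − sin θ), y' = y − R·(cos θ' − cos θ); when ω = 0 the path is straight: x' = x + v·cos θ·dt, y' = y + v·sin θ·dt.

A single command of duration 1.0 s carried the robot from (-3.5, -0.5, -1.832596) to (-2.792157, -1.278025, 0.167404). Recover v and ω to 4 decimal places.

Δθ = 0.167404 − -1.832596 = 2.000000
ω = Δθ/dt = 2.000000/1.0 = 2.0000
R = −Δy/(cos θ' − cos θ) = 0.6250
v = R·ω = 0.6250·2.0000 = 1.2500

v = 1.2500, ω = 2.0000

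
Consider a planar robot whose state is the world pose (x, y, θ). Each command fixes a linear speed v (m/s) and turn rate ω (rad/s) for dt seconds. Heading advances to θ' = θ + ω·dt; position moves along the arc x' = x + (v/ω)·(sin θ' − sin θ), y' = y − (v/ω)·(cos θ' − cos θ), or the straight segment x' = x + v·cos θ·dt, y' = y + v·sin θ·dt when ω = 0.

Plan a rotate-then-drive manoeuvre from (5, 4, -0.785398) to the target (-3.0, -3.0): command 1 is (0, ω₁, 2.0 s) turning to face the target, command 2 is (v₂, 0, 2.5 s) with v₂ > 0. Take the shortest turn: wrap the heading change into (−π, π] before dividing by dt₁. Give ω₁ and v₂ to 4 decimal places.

ω₁ = -0.8187, v₂ = 4.2521

heading to target = atan2(-3−4, -3−5) = -2.4228
Δθ = wrap(-2.4228 − -0.7854) = -1.6374; ω₁ = Δθ/dt₁ = -0.8187
distance = √((-3−5)² + (-3−4)²) = 10.6301; v₂ = distance/dt₂ = 4.2521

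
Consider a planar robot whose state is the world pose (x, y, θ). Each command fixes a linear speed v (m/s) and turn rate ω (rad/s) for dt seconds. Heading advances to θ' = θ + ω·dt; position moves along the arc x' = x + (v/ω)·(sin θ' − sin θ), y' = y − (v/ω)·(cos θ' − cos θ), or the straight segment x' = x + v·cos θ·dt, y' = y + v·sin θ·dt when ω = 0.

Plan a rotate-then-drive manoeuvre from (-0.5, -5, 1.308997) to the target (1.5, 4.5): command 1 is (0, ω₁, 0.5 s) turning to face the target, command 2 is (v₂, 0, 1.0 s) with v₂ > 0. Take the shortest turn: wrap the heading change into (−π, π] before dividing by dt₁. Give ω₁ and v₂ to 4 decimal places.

ω₁ = 0.1086, v₂ = 9.7082

heading to target = atan2(4.5−-5, 1.5−-0.5) = 1.3633
Δθ = wrap(1.3633 − 1.3090) = 0.0543; ω₁ = Δθ/dt₁ = 0.1086
distance = √((1.5−-0.5)² + (4.5−-5)²) = 9.7082; v₂ = distance/dt₂ = 9.7082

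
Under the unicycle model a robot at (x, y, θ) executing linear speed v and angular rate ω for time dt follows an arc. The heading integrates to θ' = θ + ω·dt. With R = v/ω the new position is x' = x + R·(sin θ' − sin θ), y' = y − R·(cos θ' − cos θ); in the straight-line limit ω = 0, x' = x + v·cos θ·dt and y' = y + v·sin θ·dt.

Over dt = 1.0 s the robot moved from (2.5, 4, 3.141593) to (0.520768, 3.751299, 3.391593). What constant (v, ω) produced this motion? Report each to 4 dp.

Δθ = 3.391593 − 3.141593 = 0.250000
ω = Δθ/dt = 0.250000/1.0 = 0.2500
R = Δx/(sin θ' − sin θ) = 8.0000
v = R·ω = 8.0000·0.2500 = 2.0000

v = 2.0000, ω = 0.2500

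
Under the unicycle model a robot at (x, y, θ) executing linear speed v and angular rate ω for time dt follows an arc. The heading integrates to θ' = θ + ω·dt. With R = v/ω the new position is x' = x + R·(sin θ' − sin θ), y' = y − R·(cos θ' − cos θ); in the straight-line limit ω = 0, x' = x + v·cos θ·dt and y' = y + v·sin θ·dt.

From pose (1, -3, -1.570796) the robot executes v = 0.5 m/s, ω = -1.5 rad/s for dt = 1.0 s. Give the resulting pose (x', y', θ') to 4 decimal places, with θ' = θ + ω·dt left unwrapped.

θ' = -1.5708 + -1.5·1.0 = -3.0708
R = v/ω = 0.5/-1.5 = -0.3333
x' = 1 + -0.3333·(sin -3.0708 − sin -1.5708) = 0.6902
y' = -3 − -0.3333·(cos -3.0708 − cos -1.5708) = -3.3325

(0.6902, -3.3325, -3.0708)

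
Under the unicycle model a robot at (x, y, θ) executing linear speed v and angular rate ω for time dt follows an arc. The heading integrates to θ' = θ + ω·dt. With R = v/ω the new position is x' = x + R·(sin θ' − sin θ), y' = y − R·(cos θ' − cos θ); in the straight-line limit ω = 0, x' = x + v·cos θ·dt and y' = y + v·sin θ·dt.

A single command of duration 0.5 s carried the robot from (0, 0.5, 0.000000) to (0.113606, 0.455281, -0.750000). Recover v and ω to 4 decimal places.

Δθ = -0.750000 − 0.000000 = -0.750000
ω = Δθ/dt = -0.750000/0.5 = -1.5000
R = Δx/(sin θ' − sin θ) = -0.1667
v = R·ω = -0.1667·-1.5000 = 0.2500

v = 0.2500, ω = -1.5000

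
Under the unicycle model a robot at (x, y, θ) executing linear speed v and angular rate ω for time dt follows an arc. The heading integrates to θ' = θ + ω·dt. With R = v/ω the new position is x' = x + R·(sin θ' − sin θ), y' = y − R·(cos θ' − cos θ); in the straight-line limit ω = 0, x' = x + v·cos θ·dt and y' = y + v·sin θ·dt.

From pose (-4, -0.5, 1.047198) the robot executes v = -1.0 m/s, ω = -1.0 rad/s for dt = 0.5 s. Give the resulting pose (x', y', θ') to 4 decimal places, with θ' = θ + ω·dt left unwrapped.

(-4.3457, -0.8540, 0.5472)

θ' = 1.0472 + -1.0·0.5 = 0.5472
R = v/ω = -1.0/-1.0 = 1.0000
x' = -4 + 1.0000·(sin 0.5472 − sin 1.0472) = -4.3457
y' = -0.5 − 1.0000·(cos 0.5472 − cos 1.0472) = -0.8540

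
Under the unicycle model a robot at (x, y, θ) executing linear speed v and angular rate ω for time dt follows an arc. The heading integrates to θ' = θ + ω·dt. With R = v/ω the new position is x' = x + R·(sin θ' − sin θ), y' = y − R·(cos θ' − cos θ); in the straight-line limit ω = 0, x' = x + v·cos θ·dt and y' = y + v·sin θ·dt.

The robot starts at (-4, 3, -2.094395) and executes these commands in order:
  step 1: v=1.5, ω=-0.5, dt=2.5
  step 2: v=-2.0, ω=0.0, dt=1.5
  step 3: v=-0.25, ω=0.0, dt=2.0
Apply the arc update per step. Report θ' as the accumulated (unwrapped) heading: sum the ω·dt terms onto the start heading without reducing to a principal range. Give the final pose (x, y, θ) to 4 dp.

step 1: θ'=-3.3444 (R=-3.0000) → pose (-7.2023, 1.5615, -3.3444)
step 2: θ'=-3.3444 (straight) → pose (-4.2638, 0.9572, -3.3444)
step 3: θ'=-3.3444 (straight) → pose (-3.7741, 0.8565, -3.3444)

(-3.7741, 0.8565, -3.3444)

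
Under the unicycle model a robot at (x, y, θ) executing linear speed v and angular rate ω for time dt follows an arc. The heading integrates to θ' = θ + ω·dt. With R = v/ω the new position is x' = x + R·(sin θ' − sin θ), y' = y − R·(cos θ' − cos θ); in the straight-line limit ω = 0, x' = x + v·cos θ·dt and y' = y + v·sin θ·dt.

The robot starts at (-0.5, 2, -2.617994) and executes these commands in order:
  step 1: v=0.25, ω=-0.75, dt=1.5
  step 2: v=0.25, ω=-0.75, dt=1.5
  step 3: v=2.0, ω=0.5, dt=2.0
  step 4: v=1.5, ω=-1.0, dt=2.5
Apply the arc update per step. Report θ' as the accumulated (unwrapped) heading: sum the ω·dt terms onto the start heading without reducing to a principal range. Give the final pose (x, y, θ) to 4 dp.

(-1.1676, 8.5665, -6.3680)

step 1: θ'=-3.7430 (R=-0.3333) → pose (-0.8553, 2.0138, -3.7430)
step 2: θ'=-4.8680 (R=-0.3333) → pose (-0.9960, 2.3403, -4.8680)
step 3: θ'=-3.8680 (R=4.0000) → pose (-2.2909, 5.9505, -3.8680)
step 4: θ'=-6.3680 (R=-1.5000) → pose (-1.1676, 8.5665, -6.3680)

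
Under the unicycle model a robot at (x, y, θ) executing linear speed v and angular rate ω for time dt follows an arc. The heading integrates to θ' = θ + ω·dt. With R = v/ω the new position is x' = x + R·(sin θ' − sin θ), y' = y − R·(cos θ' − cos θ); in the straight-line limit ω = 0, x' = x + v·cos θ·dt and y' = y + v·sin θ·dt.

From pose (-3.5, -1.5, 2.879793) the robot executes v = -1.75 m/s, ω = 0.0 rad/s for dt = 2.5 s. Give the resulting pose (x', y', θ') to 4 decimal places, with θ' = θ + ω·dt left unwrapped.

θ' = 2.8798 + 0.0·2.5 = 2.8798
ω = 0 → straight: x' = -3.5 + -1.75·cos(2.8798)·2.5 = 0.7259
y' = -1.5 + -1.75·sin(2.8798)·2.5 = -2.6323

(0.7259, -2.6323, 2.8798)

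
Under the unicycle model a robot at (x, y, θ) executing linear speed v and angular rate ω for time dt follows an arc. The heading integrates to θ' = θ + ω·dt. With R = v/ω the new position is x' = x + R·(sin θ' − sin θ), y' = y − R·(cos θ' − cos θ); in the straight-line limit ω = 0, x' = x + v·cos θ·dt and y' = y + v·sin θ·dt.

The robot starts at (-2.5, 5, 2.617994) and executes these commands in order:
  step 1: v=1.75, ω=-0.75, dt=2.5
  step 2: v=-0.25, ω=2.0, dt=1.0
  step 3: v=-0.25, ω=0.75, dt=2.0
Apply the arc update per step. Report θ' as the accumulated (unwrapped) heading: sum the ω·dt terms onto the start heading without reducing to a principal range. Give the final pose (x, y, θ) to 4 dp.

(-2.4491, 8.6883, 4.2430)

step 1: θ'=0.7430 (R=-2.3333) → pose (-2.9118, 8.7391, 0.7430)
step 2: θ'=2.7430 (R=-0.1250) → pose (-2.8758, 8.5318, 2.7430)
step 3: θ'=4.2430 (R=-0.3333) → pose (-2.4491, 8.6883, 4.2430)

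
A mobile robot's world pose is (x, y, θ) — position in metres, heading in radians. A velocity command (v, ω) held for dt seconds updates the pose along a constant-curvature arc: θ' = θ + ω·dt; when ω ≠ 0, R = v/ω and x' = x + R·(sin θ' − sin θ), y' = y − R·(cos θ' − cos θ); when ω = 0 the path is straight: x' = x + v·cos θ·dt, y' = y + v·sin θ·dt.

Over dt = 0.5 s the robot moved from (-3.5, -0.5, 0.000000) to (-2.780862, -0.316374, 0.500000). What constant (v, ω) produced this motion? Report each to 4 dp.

v = 1.5000, ω = 1.0000

Δθ = 0.500000 − 0.000000 = 0.500000
ω = Δθ/dt = 0.500000/0.5 = 1.0000
R = Δx/(sin θ' − sin θ) = 1.5000
v = R·ω = 1.5000·1.0000 = 1.5000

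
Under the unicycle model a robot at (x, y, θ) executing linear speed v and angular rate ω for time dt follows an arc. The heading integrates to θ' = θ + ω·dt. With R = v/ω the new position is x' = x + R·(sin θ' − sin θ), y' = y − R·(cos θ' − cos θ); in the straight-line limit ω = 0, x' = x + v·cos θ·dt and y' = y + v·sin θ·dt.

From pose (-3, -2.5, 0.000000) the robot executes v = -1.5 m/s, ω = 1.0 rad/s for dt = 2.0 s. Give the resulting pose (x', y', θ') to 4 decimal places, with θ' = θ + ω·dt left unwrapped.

(-4.3639, -4.6242, 2.0000)

θ' = 0.0000 + 1.0·2.0 = 2.0000
R = v/ω = -1.5/1.0 = -1.5000
x' = -3 + -1.5000·(sin 2.0000 − sin 0.0000) = -4.3639
y' = -2.5 − -1.5000·(cos 2.0000 − cos 0.0000) = -4.6242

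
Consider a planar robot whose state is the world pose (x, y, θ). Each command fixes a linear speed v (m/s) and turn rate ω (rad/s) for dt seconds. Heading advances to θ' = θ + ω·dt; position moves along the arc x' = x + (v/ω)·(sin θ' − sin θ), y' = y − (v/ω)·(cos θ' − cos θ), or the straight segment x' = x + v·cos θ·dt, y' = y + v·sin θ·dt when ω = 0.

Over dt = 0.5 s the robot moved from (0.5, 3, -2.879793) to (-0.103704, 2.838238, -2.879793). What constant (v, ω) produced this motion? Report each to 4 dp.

Δθ = -2.879793 − -2.879793 = 0.000000
ω = Δθ/dt = 0.000000/0.5 = 0.0000
ω = 0 → v = (Δx·cos θ + Δy·sin θ)/dt = 1.2500

v = 1.2500, ω = 0.0000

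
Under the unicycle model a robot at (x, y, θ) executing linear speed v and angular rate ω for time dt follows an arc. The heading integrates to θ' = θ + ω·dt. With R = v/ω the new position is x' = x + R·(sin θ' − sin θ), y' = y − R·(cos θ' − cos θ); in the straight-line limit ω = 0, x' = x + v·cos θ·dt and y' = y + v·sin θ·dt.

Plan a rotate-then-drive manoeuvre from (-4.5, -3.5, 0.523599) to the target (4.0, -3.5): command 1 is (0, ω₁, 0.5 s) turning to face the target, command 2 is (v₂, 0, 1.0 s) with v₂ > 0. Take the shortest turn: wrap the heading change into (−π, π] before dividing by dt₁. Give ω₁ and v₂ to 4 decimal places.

heading to target = atan2(-3.5−-3.5, 4−-4.5) = 0.0000
Δθ = wrap(0.0000 − 0.5236) = -0.5236; ω₁ = Δθ/dt₁ = -1.0472
distance = √((4−-4.5)² + (-3.5−-3.5)²) = 8.5000; v₂ = distance/dt₂ = 8.5000

ω₁ = -1.0472, v₂ = 8.5000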